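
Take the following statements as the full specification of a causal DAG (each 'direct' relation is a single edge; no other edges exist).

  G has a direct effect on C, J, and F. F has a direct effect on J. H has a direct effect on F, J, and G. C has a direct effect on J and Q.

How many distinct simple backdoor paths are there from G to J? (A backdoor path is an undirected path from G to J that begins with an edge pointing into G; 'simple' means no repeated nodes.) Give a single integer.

2

A backdoor path from G to J is any simple undirected path whose first edge points into G (i.e. leaves G via a parent).
Parents of G: {H}.
Enumerating:
  P1: G <- H -> F -> J
  P2: G <- H -> J
That exhausts the simple backdoor paths. Count: 2.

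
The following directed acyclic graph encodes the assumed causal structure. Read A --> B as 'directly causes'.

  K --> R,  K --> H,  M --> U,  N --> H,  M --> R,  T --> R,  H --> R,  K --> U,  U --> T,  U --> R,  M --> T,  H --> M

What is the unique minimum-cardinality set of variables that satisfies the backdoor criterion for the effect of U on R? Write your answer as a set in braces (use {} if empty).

{K, M}

Variables eligible for adjustment (non-descendants of U, excluding U and R): {H, K, M, N}.
Backdoor paths from U to R:
  P1: U <- K -> H -> M -> T -> R
  P2: U <- K -> H -> M -> R
  P3: U <- K -> H -> R
  P4: U <- K -> R
  P5: U <- M <- H <- K -> R
  P6: U <- M <- H -> R
  P7: U <- M -> T -> R
  P8: U <- M -> R
The empty set is not sufficient: P1 (U <- K -> H -> M -> T -> R) has no collider blocking it and no conditioned non-collider, so it is open.
Try {K, M}:
  P1: blocked at fork node K ∈ conditioning set.
  P2: blocked at fork node K ∈ conditioning set.
  P3: blocked at fork node K ∈ conditioning set.
  P4: blocked at fork node K ∈ conditioning set.
  P5: blocked at chain node M ∈ conditioning set.
  P6: blocked at chain node M ∈ conditioning set.
  P7: blocked at fork node M ∈ conditioning set.
  P8: blocked at fork node M ∈ conditioning set.
{K, M} contains no descendant of U and blocks every backdoor path.
Every element of {K, M} is needed (dropping K leaves P3 open; dropping M leaves P6 open), so no proper subset is valid.
Among all size-2 subsets of the eligible variables, only {K, M} blocks every backdoor path, so it is the unique smallest valid adjustment set.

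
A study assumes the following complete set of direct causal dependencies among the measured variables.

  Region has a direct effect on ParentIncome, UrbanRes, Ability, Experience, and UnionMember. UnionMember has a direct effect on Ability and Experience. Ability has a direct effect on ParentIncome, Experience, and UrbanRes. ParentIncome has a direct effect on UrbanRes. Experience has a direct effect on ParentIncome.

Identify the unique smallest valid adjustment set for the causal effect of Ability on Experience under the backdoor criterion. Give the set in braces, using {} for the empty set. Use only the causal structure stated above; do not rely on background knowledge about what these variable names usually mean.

Variables eligible for adjustment (non-descendants of Ability, excluding Ability and Experience): {Region, UnionMember}.
Backdoor paths from Ability to Experience:
  P1: Ability <- Region -> UnionMember -> Experience
  P2: Ability <- Region -> Experience
  P3: Ability <- Region -> ParentIncome <- Experience
  P4: Ability <- Region -> UrbanRes <- ParentIncome <- Experience
  P5: Ability <- UnionMember <- Region -> Experience
  P6: Ability <- UnionMember <- Region -> ParentIncome <- Experience
  P7: Ability <- UnionMember <- Region -> UrbanRes <- ParentIncome <- Experience
  P8: Ability <- UnionMember -> Experience
The empty set is not sufficient: P1 (Ability <- Region -> UnionMember -> Experience) has no collider blocking it and no conditioned non-collider, so it is open.
Try {Region, UnionMember}:
  P1: blocked at fork node Region ∈ conditioning set.
  P2: blocked at fork node Region ∈ conditioning set.
  P3: blocked at fork node Region ∈ conditioning set.
  P4: blocked at fork node Region ∈ conditioning set.
  P5: blocked at chain node UnionMember ∈ conditioning set.
  P6: blocked at chain node UnionMember ∈ conditioning set.
  P7: blocked at chain node UnionMember ∈ conditioning set.
  P8: blocked at fork node UnionMember ∈ conditioning set.
{Region, UnionMember} contains no descendant of Ability and blocks every backdoor path.
Every element of {Region, UnionMember} is needed (dropping Region leaves P2 open; dropping UnionMember leaves P8 open), so no proper subset is valid.
Among all size-2 subsets of the eligible variables, only {Region, UnionMember} blocks every backdoor path, so it is the unique smallest valid adjustment set.

{Region, UnionMember}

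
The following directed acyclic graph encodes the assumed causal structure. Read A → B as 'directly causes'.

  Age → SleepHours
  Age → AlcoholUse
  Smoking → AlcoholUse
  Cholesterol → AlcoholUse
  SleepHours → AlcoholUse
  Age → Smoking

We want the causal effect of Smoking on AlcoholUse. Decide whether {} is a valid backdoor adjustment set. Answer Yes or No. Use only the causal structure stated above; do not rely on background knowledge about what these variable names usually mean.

No

Backdoor paths from Smoking to AlcoholUse (paths whose first edge points into Smoking):
  P1: Smoking <- Age -> SleepHours -> AlcoholUse
  P2: Smoking <- Age -> AlcoholUse
Condition 1 (no descendant of Smoking in the set): holds — descendants of Smoking are {AlcoholUse}; none are in {}.
Condition 2 (every backdoor path blocked by {}):
  P1: open — no interior node is in the conditioning set.
  P2: open — no interior node is in the conditioning set.
{} does not satisfy the backdoor criterion.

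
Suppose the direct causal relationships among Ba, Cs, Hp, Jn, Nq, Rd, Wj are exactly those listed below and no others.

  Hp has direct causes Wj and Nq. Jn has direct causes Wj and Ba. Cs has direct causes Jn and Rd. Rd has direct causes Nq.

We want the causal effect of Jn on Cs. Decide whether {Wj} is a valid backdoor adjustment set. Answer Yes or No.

Backdoor paths from Jn to Cs (paths whose first edge points into Jn):
  P1: Jn <- Wj -> Hp <- Nq -> Rd -> Cs
Condition 1 (no descendant of Jn in the set): holds — descendants of Jn are {Cs}; none are in {Wj}.
Condition 2 (every backdoor path blocked by {Wj}):
  P1: blocked at fork node Wj ∈ conditioning set.
{Wj} satisfies the backdoor criterion.

Yes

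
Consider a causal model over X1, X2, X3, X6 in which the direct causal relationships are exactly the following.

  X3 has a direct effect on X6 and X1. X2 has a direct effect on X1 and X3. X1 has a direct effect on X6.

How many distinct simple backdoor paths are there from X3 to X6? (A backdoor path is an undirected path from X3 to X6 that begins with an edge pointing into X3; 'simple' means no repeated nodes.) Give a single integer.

1

A backdoor path from X3 to X6 is any simple undirected path whose first edge points into X3 (i.e. leaves X3 via a parent).
Parents of X3: {X2}.
Enumerating:
  P1: X3 <- X2 -> X1 -> X6
That exhausts the simple backdoor paths. Count: 1.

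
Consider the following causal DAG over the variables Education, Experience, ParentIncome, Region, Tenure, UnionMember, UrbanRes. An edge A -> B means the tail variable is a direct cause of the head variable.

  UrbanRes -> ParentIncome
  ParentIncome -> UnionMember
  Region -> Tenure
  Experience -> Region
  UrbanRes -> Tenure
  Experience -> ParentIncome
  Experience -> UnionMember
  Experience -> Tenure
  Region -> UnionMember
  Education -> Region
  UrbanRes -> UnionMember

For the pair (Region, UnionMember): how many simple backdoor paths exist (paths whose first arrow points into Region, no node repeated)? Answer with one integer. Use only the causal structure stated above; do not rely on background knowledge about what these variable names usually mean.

5

A backdoor path from Region to UnionMember is any simple undirected path whose first edge points into Region (i.e. leaves Region via a parent).
Parents of Region: {Education, Experience}.
Enumerating:
  P1: Region <- Experience -> ParentIncome <- UrbanRes -> UnionMember
  P2: Region <- Experience -> ParentIncome -> UnionMember
  P3: Region <- Experience -> Tenure <- UrbanRes -> ParentIncome -> UnionMember
  P4: Region <- Experience -> Tenure <- UrbanRes -> UnionMember
  P5: Region <- Experience -> UnionMember
That exhausts the simple backdoor paths. Count: 5.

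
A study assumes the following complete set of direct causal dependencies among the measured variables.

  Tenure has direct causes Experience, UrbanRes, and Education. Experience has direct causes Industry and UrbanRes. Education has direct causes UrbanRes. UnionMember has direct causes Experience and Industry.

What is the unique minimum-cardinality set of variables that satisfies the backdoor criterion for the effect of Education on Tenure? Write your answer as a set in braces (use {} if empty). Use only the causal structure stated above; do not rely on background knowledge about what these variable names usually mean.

Variables eligible for adjustment (non-descendants of Education, excluding Education and Tenure): {Experience, Industry, UnionMember, UrbanRes}.
Backdoor paths from Education to Tenure:
  P1: Education <- UrbanRes -> Experience -> Tenure
  P2: Education <- UrbanRes -> Tenure
The empty set is not sufficient: P1 (Education <- UrbanRes -> Experience -> Tenure) has no collider blocking it and no conditioned non-collider, so it is open.
Try {UrbanRes}:
  P1: blocked at fork node UrbanRes ∈ conditioning set.
  P2: blocked at fork node UrbanRes ∈ conditioning set.
{UrbanRes} contains no descendant of Education and blocks every backdoor path.
No other singleton works — e.g. {Industry} leaves P1 open — so {UrbanRes} is the unique smallest valid adjustment set.

{UrbanRes}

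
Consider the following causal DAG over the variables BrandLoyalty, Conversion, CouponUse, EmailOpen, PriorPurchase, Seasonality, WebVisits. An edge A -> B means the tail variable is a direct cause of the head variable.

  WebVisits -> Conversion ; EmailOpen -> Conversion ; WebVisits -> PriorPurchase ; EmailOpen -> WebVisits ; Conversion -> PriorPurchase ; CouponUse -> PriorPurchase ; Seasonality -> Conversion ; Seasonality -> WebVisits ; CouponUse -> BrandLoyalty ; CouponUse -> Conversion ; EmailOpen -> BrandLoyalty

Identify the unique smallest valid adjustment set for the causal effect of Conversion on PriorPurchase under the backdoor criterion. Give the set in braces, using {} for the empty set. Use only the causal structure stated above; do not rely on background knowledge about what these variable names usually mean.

{CouponUse, WebVisits}

Variables eligible for adjustment (non-descendants of Conversion, excluding Conversion and PriorPurchase): {BrandLoyalty, CouponUse, EmailOpen, Seasonality, WebVisits}.
Backdoor paths from Conversion to PriorPurchase:
  P1: Conversion <- EmailOpen -> WebVisits -> PriorPurchase
  P2: Conversion <- EmailOpen -> BrandLoyalty <- CouponUse -> PriorPurchase
  P3: Conversion <- CouponUse -> BrandLoyalty <- EmailOpen -> WebVisits -> PriorPurchase
  P4: Conversion <- CouponUse -> PriorPurchase
  P5: Conversion <- Seasonality -> WebVisits <- EmailOpen -> BrandLoyalty <- CouponUse -> PriorPurchase
  P6: Conversion <- Seasonality -> WebVisits -> PriorPurchase
  P7: Conversion <- WebVisits <- EmailOpen -> BrandLoyalty <- CouponUse -> PriorPurchase
  P8: Conversion <- WebVisits -> PriorPurchase
The empty set is not sufficient: P1 (Conversion <- EmailOpen -> WebVisits -> PriorPurchase) has no collider blocking it and no conditioned non-collider, so it is open.
Try {CouponUse, WebVisits}:
  P1: blocked at chain node WebVisits ∈ conditioning set.
  P2: blocked at collider BrandLoyalty (neither it nor any descendant is in the conditioning set).
  P3: blocked at fork node CouponUse ∈ conditioning set.
  P4: blocked at fork node CouponUse ∈ conditioning set.
  P5: blocked at collider BrandLoyalty (neither it nor any descendant is in the conditioning set).
  P6: blocked at chain node WebVisits ∈ conditioning set.
  P7: blocked at chain node WebVisits ∈ conditioning set.
  P8: blocked at fork node WebVisits ∈ conditioning set.
{CouponUse, WebVisits} contains no descendant of Conversion and blocks every backdoor path.
Every element of {CouponUse, WebVisits} is needed (dropping CouponUse leaves P4 open; dropping WebVisits leaves P1 open), so no proper subset is valid.
Among all size-2 subsets of the eligible variables, only {CouponUse, WebVisits} blocks every backdoor path, so it is the unique smallest valid adjustment set.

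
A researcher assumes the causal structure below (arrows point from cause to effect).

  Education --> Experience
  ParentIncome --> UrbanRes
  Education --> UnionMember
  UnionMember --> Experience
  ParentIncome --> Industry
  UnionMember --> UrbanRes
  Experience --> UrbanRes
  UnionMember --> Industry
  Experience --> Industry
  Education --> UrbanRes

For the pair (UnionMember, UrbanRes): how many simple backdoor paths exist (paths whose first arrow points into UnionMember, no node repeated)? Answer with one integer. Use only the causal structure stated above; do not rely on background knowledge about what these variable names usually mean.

3

A backdoor path from UnionMember to UrbanRes is any simple undirected path whose first edge points into UnionMember (i.e. leaves UnionMember via a parent).
Parents of UnionMember: {Education}.
Enumerating:
  P1: UnionMember <- Education -> Experience -> Industry <- ParentIncome -> UrbanRes
  P2: UnionMember <- Education -> Experience -> UrbanRes
  P3: UnionMember <- Education -> UrbanRes
That exhausts the simple backdoor paths. Count: 3.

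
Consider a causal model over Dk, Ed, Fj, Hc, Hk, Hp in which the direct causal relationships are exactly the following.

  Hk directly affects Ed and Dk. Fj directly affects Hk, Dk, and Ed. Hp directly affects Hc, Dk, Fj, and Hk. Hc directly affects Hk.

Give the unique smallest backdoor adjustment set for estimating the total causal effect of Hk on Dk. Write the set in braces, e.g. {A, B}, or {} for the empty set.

{Fj, Hp}

Variables eligible for adjustment (non-descendants of Hk, excluding Hk and Dk): {Fj, Hc, Hp}.
Backdoor paths from Hk to Dk:
  P1: Hk <- Hp -> Fj -> Dk
  P2: Hk <- Hp -> Dk
  P3: Hk <- Fj <- Hp -> Dk
  P4: Hk <- Fj -> Dk
  P5: Hk <- Hc <- Hp -> Fj -> Dk
  P6: Hk <- Hc <- Hp -> Dk
The empty set is not sufficient: P1 (Hk <- Hp -> Fj -> Dk) has no collider blocking it and no conditioned non-collider, so it is open.
Try {Fj, Hp}:
  P1: blocked at fork node Hp ∈ conditioning set.
  P2: blocked at fork node Hp ∈ conditioning set.
  P3: blocked at chain node Fj ∈ conditioning set.
  P4: blocked at fork node Fj ∈ conditioning set.
  P5: blocked at fork node Hp ∈ conditioning set.
  P6: blocked at fork node Hp ∈ conditioning set.
{Fj, Hp} contains no descendant of Hk and blocks every backdoor path.
Every element of {Fj, Hp} is needed (dropping Fj leaves P4 open; dropping Hp leaves P2 open), so no proper subset is valid.
Among all size-2 subsets of the eligible variables, only {Fj, Hp} blocks every backdoor path, so it is the unique smallest valid adjustment set.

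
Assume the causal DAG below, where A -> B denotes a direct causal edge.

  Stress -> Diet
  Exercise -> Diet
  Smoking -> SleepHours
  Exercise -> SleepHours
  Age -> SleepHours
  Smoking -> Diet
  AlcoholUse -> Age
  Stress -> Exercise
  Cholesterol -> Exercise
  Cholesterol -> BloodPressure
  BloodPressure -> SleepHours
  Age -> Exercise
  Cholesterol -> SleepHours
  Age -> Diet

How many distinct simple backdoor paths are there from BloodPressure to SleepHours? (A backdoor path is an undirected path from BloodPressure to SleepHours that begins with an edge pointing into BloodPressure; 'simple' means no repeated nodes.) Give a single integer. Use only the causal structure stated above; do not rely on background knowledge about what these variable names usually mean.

8

A backdoor path from BloodPressure to SleepHours is any simple undirected path whose first edge points into BloodPressure (i.e. leaves BloodPressure via a parent).
Parents of BloodPressure: {Cholesterol}.
Enumerating:
  P1: BloodPressure <- Cholesterol -> Exercise <- Stress -> Diet <- Smoking -> SleepHours
  P2: BloodPressure <- Cholesterol -> Exercise <- Stress -> Diet <- Age -> SleepHours
  P3: BloodPressure <- Cholesterol -> Exercise <- Age -> SleepHours
  P4: BloodPressure <- Cholesterol -> Exercise <- Age -> Diet <- Smoking -> SleepHours
  P5: BloodPressure <- Cholesterol -> Exercise -> SleepHours
  P6: BloodPressure <- Cholesterol -> Exercise -> Diet <- Smoking -> SleepHours
  P7: BloodPressure <- Cholesterol -> Exercise -> Diet <- Age -> SleepHours
  P8: BloodPressure <- Cholesterol -> SleepHours
That exhausts the simple backdoor paths. Count: 8.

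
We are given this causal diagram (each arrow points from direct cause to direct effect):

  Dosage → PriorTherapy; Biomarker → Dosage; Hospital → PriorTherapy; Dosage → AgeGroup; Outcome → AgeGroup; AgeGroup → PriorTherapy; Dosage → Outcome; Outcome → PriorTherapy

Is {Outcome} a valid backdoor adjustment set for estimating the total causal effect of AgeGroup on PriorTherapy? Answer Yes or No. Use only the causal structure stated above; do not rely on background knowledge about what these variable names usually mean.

Backdoor paths from AgeGroup to PriorTherapy (paths whose first edge points into AgeGroup):
  P1: AgeGroup <- Dosage -> Outcome -> PriorTherapy
  P2: AgeGroup <- Dosage -> PriorTherapy
  P3: AgeGroup <- Outcome <- Dosage -> PriorTherapy
  P4: AgeGroup <- Outcome -> PriorTherapy
Condition 1 (no descendant of AgeGroup in the set): holds — descendants of AgeGroup are {PriorTherapy}; none are in {Outcome}.
Condition 2 (every backdoor path blocked by {Outcome}):
  P1: blocked at chain node Outcome ∈ conditioning set.
  P2: open — no interior node is in the conditioning set.
  P3: blocked at chain node Outcome ∈ conditioning set.
  P4: blocked at fork node Outcome ∈ conditioning set.
{Outcome} does not satisfy the backdoor criterion.

No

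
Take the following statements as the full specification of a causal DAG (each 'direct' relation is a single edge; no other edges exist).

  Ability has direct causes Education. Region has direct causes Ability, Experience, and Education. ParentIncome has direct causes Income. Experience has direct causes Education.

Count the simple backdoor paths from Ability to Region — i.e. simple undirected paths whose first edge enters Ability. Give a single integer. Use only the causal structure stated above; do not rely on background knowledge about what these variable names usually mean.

A backdoor path from Ability to Region is any simple undirected path whose first edge points into Ability (i.e. leaves Ability via a parent).
Parents of Ability: {Education}.
Enumerating:
  P1: Ability <- Education -> Experience -> Region
  P2: Ability <- Education -> Region
That exhausts the simple backdoor paths. Count: 2.

2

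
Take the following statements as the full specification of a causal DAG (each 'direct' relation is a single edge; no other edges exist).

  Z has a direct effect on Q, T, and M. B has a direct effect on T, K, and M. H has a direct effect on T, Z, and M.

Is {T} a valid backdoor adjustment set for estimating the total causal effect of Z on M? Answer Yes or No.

No

Backdoor paths from Z to M (paths whose first edge points into Z):
  P1: Z <- H -> M
  P2: Z <- H -> T <- B -> M
Condition 1 (no descendant of Z in the set): FAILS — T is a descendant of Z.
Condition 2 (every backdoor path blocked by {T}):
  P1: open — no interior node is in the conditioning set.
  P2: open — collider(s) T are conditioned on (or have a conditioned descendant) and no non-collider on the path is in the set.
{T} does not satisfy the backdoor criterion.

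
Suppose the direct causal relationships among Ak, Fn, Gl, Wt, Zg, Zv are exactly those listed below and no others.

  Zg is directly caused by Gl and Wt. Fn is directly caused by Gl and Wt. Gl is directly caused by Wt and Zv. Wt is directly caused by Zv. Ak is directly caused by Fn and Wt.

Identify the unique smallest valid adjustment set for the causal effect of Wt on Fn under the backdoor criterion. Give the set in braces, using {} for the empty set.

Variables eligible for adjustment (non-descendants of Wt, excluding Wt and Fn): {Zv}.
Backdoor paths from Wt to Fn:
  P1: Wt <- Zv -> Gl -> Fn
The empty set is not sufficient: P1 (Wt <- Zv -> Gl -> Fn) has no collider blocking it and no conditioned non-collider, so it is open.
Try {Zv}:
  P1: blocked at fork node Zv ∈ conditioning set.
{Zv} contains no descendant of Wt and blocks every backdoor path.
{Zv} is the unique smallest valid adjustment set.

{Zv}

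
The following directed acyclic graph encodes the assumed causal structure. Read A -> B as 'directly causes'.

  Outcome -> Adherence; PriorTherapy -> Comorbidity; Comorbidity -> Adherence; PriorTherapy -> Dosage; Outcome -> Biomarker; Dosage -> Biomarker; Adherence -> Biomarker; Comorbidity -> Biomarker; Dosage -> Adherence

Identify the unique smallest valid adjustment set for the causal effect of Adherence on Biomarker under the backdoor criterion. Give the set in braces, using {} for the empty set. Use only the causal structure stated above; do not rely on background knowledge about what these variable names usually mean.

{Comorbidity, Dosage, Outcome}

Variables eligible for adjustment (non-descendants of Adherence, excluding Adherence and Biomarker): {Comorbidity, Dosage, Outcome, PriorTherapy}.
Backdoor paths from Adherence to Biomarker:
  P1: Adherence <- Outcome -> Biomarker
  P2: Adherence <- Comorbidity <- PriorTherapy -> Dosage -> Biomarker
  P3: Adherence <- Comorbidity -> Biomarker
  P4: Adherence <- Dosage <- PriorTherapy -> Comorbidity -> Biomarker
  P5: Adherence <- Dosage -> Biomarker
The empty set is not sufficient: P1 (Adherence <- Outcome -> Biomarker) has no collider blocking it and no conditioned non-collider, so it is open.
Try {Comorbidity, Dosage, Outcome}:
  P1: blocked at fork node Outcome ∈ conditioning set.
  P2: blocked at chain node Comorbidity ∈ conditioning set.
  P3: blocked at fork node Comorbidity ∈ conditioning set.
  P4: blocked at chain node Dosage ∈ conditioning set.
  P5: blocked at fork node Dosage ∈ conditioning set.
{Comorbidity, Dosage, Outcome} contains no descendant of Adherence and blocks every backdoor path.
Every element of {Comorbidity, Dosage, Outcome} is needed (dropping Comorbidity leaves P3 open; dropping Dosage leaves P5 open; dropping Outcome leaves P1 open), so no proper subset is valid.
Among all size-3 subsets of the eligible variables, only {Comorbidity, Dosage, Outcome} blocks every backdoor path, so it is the unique smallest valid adjustment set.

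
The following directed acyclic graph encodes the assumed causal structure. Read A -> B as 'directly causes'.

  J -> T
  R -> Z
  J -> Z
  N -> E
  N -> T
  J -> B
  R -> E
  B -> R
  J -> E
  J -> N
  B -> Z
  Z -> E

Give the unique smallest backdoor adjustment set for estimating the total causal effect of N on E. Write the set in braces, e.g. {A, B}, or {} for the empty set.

{J}

Variables eligible for adjustment (non-descendants of N, excluding N and E): {B, J, R, Z}.
Backdoor paths from N to E:
  P1: N <- J -> B -> R -> Z -> E
  P2: N <- J -> B -> R -> E
  P3: N <- J -> B -> Z <- R -> E
  P4: N <- J -> B -> Z -> E
  P5: N <- J -> Z <- B -> R -> E
  P6: N <- J -> Z <- R -> E
  P7: N <- J -> Z -> E
  P8: N <- J -> E
The empty set is not sufficient: P1 (N <- J -> B -> R -> Z -> E) has no collider blocking it and no conditioned non-collider, so it is open.
Try {J}:
  P1: blocked at fork node J ∈ conditioning set.
  P2: blocked at fork node J ∈ conditioning set.
  P3: blocked at fork node J ∈ conditioning set.
  P4: blocked at fork node J ∈ conditioning set.
  P5: blocked at fork node J ∈ conditioning set.
  P6: blocked at fork node J ∈ conditioning set.
  P7: blocked at fork node J ∈ conditioning set.
  P8: blocked at fork node J ∈ conditioning set.
{J} contains no descendant of N and blocks every backdoor path.
No other singleton works — e.g. {B} leaves P7 open — so {J} is the unique smallest valid adjustment set.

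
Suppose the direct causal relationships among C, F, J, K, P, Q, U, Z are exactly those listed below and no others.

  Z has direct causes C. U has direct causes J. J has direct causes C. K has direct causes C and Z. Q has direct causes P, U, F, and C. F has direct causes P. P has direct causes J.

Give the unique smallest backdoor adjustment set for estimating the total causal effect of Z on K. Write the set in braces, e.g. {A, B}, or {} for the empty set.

{C}

Variables eligible for adjustment (non-descendants of Z, excluding Z and K): {C, F, J, P, Q, U}.
Backdoor paths from Z to K:
  P1: Z <- C -> K
The empty set is not sufficient: P1 (Z <- C -> K) has no collider blocking it and no conditioned non-collider, so it is open.
Try {C}:
  P1: blocked at fork node C ∈ conditioning set.
{C} contains no descendant of Z and blocks every backdoor path.
No other singleton works — e.g. {J} leaves P1 open — so {C} is the unique smallest valid adjustment set.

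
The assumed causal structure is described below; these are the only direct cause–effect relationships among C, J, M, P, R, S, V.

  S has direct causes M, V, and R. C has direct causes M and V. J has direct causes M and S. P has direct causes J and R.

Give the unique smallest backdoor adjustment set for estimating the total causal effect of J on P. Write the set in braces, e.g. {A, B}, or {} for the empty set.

{R}

Variables eligible for adjustment (non-descendants of J, excluding J and P): {C, M, R, S, V}.
Backdoor paths from J to P:
  P1: J <- M -> S <- R -> P
  P2: J <- M -> C <- V -> S <- R -> P
  P3: J <- S <- R -> P
The empty set is not sufficient: P3 (J <- S <- R -> P) has no collider blocking it and no conditioned non-collider, so it is open.
Try {R}:
  P1: blocked at collider S (neither it nor any descendant is in the conditioning set).
  P2: blocked at collider C (neither it nor any descendant is in the conditioning set).
  P3: blocked at fork node R ∈ conditioning set.
{R} contains no descendant of J and blocks every backdoor path.
No other singleton works — e.g. {M} leaves P3 open — so {R} is the unique smallest valid adjustment set.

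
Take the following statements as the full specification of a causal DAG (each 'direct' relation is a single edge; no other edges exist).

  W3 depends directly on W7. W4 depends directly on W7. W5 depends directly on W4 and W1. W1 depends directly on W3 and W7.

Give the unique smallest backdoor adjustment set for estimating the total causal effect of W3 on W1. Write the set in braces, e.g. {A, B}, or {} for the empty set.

Variables eligible for adjustment (non-descendants of W3, excluding W3 and W1): {W4, W7}.
Backdoor paths from W3 to W1:
  P1: W3 <- W7 -> W4 -> W5 <- W1
  P2: W3 <- W7 -> W1
The empty set is not sufficient: P2 (W3 <- W7 -> W1) has no collider blocking it and no conditioned non-collider, so it is open.
Try {W7}:
  P1: blocked at fork node W7 ∈ conditioning set.
  P2: blocked at fork node W7 ∈ conditioning set.
{W7} contains no descendant of W3 and blocks every backdoor path.
No other singleton works — e.g. {W4} leaves P2 open — so {W7} is the unique smallest valid adjustment set.

{W7}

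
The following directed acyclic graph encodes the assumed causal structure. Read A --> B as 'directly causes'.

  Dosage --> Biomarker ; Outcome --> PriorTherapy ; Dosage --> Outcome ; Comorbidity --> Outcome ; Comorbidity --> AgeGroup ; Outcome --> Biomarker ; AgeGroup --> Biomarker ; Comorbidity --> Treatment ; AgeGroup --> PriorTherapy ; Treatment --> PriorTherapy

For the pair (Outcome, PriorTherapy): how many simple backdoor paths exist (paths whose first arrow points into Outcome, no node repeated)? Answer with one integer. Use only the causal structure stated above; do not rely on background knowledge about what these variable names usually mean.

4

A backdoor path from Outcome to PriorTherapy is any simple undirected path whose first edge points into Outcome (i.e. leaves Outcome via a parent).
Parents of Outcome: {Comorbidity, Dosage}.
Enumerating:
  P1: Outcome <- Comorbidity -> AgeGroup -> PriorTherapy
  P2: Outcome <- Comorbidity -> Treatment -> PriorTherapy
  P3: Outcome <- Dosage -> Biomarker <- AgeGroup <- Comorbidity -> Treatment -> PriorTherapy
  P4: Outcome <- Dosage -> Biomarker <- AgeGroup -> PriorTherapy
That exhausts the simple backdoor paths. Count: 4.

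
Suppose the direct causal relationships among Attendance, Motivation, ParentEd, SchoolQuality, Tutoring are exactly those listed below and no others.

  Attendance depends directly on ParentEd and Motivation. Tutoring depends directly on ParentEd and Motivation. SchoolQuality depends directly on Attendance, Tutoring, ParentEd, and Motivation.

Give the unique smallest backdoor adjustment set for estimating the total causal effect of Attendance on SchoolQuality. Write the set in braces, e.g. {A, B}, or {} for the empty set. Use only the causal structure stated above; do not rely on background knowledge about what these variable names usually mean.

{Motivation, ParentEd}

Variables eligible for adjustment (non-descendants of Attendance, excluding Attendance and SchoolQuality): {Motivation, ParentEd, Tutoring}.
Backdoor paths from Attendance to SchoolQuality:
  P1: Attendance <- Motivation -> Tutoring <- ParentEd -> SchoolQuality
  P2: Attendance <- Motivation -> Tutoring -> SchoolQuality
  P3: Attendance <- Motivation -> SchoolQuality
  P4: Attendance <- ParentEd -> Tutoring <- Motivation -> SchoolQuality
  P5: Attendance <- ParentEd -> Tutoring -> SchoolQuality
  P6: Attendance <- ParentEd -> SchoolQuality
The empty set is not sufficient: P2 (Attendance <- Motivation -> Tutoring -> SchoolQuality) has no collider blocking it and no conditioned non-collider, so it is open.
Try {Motivation, ParentEd}:
  P1: blocked at fork node Motivation ∈ conditioning set.
  P2: blocked at fork node Motivation ∈ conditioning set.
  P3: blocked at fork node Motivation ∈ conditioning set.
  P4: blocked at fork node ParentEd ∈ conditioning set.
  P5: blocked at fork node ParentEd ∈ conditioning set.
  P6: blocked at fork node ParentEd ∈ conditioning set.
{Motivation, ParentEd} contains no descendant of Attendance and blocks every backdoor path.
Every element of {Motivation, ParentEd} is needed (dropping Motivation leaves P2 open; dropping ParentEd leaves P5 open), so no proper subset is valid.
Among all size-2 subsets of the eligible variables, only {Motivation, ParentEd} blocks every backdoor path, so it is the unique smallest valid adjustment set.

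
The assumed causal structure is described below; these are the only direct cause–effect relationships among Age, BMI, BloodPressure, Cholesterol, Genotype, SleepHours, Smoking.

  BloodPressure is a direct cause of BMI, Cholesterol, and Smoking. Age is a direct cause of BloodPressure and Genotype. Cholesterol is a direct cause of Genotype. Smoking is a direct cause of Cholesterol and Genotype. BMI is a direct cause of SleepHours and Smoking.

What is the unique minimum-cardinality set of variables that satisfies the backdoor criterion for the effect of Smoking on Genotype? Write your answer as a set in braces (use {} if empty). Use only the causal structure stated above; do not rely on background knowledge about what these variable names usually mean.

Variables eligible for adjustment (non-descendants of Smoking, excluding Smoking and Genotype): {Age, BMI, BloodPressure, SleepHours}.
Backdoor paths from Smoking to Genotype:
  P1: Smoking <- BloodPressure <- Age -> Genotype
  P2: Smoking <- BloodPressure -> Cholesterol -> Genotype
  P3: Smoking <- BMI <- BloodPressure <- Age -> Genotype
  P4: Smoking <- BMI <- BloodPressure -> Cholesterol -> Genotype
The empty set is not sufficient: P1 (Smoking <- BloodPressure <- Age -> Genotype) has no collider blocking it and no conditioned non-collider, so it is open.
Try {BloodPressure}:
  P1: blocked at chain node BloodPressure ∈ conditioning set.
  P2: blocked at fork node BloodPressure ∈ conditioning set.
  P3: blocked at chain node BloodPressure ∈ conditioning set.
  P4: blocked at fork node BloodPressure ∈ conditioning set.
{BloodPressure} contains no descendant of Smoking and blocks every backdoor path.
No other singleton works — e.g. {Age} leaves P2 open — so {BloodPressure} is the unique smallest valid adjustment set.

{BloodPressure}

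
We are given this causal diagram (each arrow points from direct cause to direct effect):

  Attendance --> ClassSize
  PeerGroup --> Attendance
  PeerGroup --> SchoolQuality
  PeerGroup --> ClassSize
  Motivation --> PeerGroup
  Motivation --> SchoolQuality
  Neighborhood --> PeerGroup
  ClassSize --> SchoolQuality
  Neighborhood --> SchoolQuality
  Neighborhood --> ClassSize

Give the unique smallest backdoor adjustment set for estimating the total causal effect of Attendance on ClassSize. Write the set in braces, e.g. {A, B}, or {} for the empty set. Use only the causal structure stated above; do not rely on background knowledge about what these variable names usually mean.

{PeerGroup}

Variables eligible for adjustment (non-descendants of Attendance, excluding Attendance and ClassSize): {Motivation, Neighborhood, PeerGroup}.
Backdoor paths from Attendance to ClassSize:
  P1: Attendance <- PeerGroup <- Neighborhood -> ClassSize
  P2: Attendance <- PeerGroup <- Neighborhood -> SchoolQuality <- ClassSize
  P3: Attendance <- PeerGroup <- Motivation -> SchoolQuality <- Neighborhood -> ClassSize
  P4: Attendance <- PeerGroup <- Motivation -> SchoolQuality <- ClassSize
  P5: Attendance <- PeerGroup -> ClassSize
  P6: Attendance <- PeerGroup -> SchoolQuality <- Neighborhood -> ClassSize
  P7: Attendance <- PeerGroup -> SchoolQuality <- ClassSize
The empty set is not sufficient: P1 (Attendance <- PeerGroup <- Neighborhood -> ClassSize) has no collider blocking it and no conditioned non-collider, so it is open.
Try {PeerGroup}:
  P1: blocked at chain node PeerGroup ∈ conditioning set.
  P2: blocked at chain node PeerGroup ∈ conditioning set.
  P3: blocked at chain node PeerGroup ∈ conditioning set.
  P4: blocked at chain node PeerGroup ∈ conditioning set.
  P5: blocked at fork node PeerGroup ∈ conditioning set.
  P6: blocked at fork node PeerGroup ∈ conditioning set.
  P7: blocked at fork node PeerGroup ∈ conditioning set.
{PeerGroup} contains no descendant of Attendance and blocks every backdoor path.
No other singleton works — e.g. {Neighborhood} leaves P5 open — so {PeerGroup} is the unique smallest valid adjustment set.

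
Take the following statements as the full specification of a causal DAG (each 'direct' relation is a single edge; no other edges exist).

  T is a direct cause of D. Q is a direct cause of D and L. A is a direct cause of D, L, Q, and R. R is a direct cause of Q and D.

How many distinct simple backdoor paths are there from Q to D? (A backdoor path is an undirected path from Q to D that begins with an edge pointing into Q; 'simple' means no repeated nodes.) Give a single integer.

A backdoor path from Q to D is any simple undirected path whose first edge points into Q (i.e. leaves Q via a parent).
Parents of Q: {A, R}.
Enumerating:
  P1: Q <- A -> R -> D
  P2: Q <- A -> D
  P3: Q <- R <- A -> D
  P4: Q <- R -> D
That exhausts the simple backdoor paths. Count: 4.

4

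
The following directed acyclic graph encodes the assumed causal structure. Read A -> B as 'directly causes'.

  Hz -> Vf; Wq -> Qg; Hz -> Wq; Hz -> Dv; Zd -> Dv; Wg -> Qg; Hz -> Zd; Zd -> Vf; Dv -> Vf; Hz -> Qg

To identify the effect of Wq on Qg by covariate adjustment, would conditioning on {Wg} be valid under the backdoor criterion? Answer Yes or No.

Backdoor paths from Wq to Qg (paths whose first edge points into Wq):
  P1: Wq <- Hz -> Qg
Condition 1 (no descendant of Wq in the set): holds — descendants of Wq are {Qg}; none are in {Wg}.
Condition 2 (every backdoor path blocked by {Wg}):
  P1: open — no interior node is in the conditioning set.
{Wg} does not satisfy the backdoor criterion.

No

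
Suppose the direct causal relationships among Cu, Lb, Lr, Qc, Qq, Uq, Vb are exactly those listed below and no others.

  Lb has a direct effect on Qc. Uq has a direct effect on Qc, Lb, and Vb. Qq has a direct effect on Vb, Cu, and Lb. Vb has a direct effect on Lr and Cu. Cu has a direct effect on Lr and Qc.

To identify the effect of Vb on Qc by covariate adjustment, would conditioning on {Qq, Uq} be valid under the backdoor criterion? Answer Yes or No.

Backdoor paths from Vb to Qc (paths whose first edge points into Vb):
  P1: Vb <- Uq -> Lb <- Qq -> Cu -> Qc
  P2: Vb <- Uq -> Lb -> Qc
  P3: Vb <- Uq -> Qc
  P4: Vb <- Qq -> Lb <- Uq -> Qc
  P5: Vb <- Qq -> Lb -> Qc
  P6: Vb <- Qq -> Cu -> Qc
Condition 1 (no descendant of Vb in the set): holds — descendants of Vb are {Cu, Lr, Qc}; none are in {Qq, Uq}.
Condition 2 (every backdoor path blocked by {Qq, Uq}):
  P1: blocked at fork node Uq ∈ conditioning set.
  P2: blocked at fork node Uq ∈ conditioning set.
  P3: blocked at fork node Uq ∈ conditioning set.
  P4: blocked at fork node Qq ∈ conditioning set.
  P5: blocked at fork node Qq ∈ conditioning set.
  P6: blocked at fork node Qq ∈ conditioning set.
{Qq, Uq} satisfies the backdoor criterion.

Yes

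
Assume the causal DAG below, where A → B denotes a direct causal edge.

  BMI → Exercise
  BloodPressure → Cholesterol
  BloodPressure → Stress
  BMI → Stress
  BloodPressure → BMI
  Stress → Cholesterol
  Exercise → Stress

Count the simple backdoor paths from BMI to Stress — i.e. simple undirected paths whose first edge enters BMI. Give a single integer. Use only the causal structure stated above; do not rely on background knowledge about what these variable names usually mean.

2

A backdoor path from BMI to Stress is any simple undirected path whose first edge points into BMI (i.e. leaves BMI via a parent).
Parents of BMI: {BloodPressure}.
Enumerating:
  P1: BMI <- BloodPressure -> Stress
  P2: BMI <- BloodPressure -> Cholesterol <- Stress
That exhausts the simple backdoor paths. Count: 2.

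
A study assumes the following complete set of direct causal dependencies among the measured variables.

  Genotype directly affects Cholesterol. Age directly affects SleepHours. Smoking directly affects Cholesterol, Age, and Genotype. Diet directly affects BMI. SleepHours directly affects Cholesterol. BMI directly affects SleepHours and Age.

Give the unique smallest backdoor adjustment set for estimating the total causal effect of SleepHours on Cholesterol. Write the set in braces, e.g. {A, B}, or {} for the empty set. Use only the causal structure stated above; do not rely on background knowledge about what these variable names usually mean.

Variables eligible for adjustment (non-descendants of SleepHours, excluding SleepHours and Cholesterol): {Age, BMI, Diet, Genotype, Smoking}.
Backdoor paths from SleepHours to Cholesterol:
  P1: SleepHours <- BMI -> Age <- Smoking -> Genotype -> Cholesterol
  P2: SleepHours <- BMI -> Age <- Smoking -> Cholesterol
  P3: SleepHours <- Age <- Smoking -> Genotype -> Cholesterol
  P4: SleepHours <- Age <- Smoking -> Cholesterol
The empty set is not sufficient: P3 (SleepHours <- Age <- Smoking -> Genotype -> Cholesterol) has no collider blocking it and no conditioned non-collider, so it is open.
Try {Smoking}:
  P1: blocked at collider Age (neither it nor any descendant is in the conditioning set).
  P2: blocked at collider Age (neither it nor any descendant is in the conditioning set).
  P3: blocked at fork node Smoking ∈ conditioning set.
  P4: blocked at fork node Smoking ∈ conditioning set.
{Smoking} contains no descendant of SleepHours and blocks every backdoor path.
No other singleton works — e.g. {Diet} leaves P3 open — so {Smoking} is the unique smallest valid adjustment set.

{Smoking}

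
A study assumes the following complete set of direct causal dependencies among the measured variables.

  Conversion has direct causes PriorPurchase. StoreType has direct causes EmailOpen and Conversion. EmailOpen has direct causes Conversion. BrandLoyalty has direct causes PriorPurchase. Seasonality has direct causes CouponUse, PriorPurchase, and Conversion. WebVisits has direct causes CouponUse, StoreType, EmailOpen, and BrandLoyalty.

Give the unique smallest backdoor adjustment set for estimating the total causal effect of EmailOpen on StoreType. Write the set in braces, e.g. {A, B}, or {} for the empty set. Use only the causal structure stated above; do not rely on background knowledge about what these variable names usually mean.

{Conversion}

Variables eligible for adjustment (non-descendants of EmailOpen, excluding EmailOpen and StoreType): {BrandLoyalty, Conversion, CouponUse, PriorPurchase, Seasonality}.
Backdoor paths from EmailOpen to StoreType:
  P1: EmailOpen <- Conversion <- PriorPurchase -> BrandLoyalty -> WebVisits <- StoreType
  P2: EmailOpen <- Conversion <- PriorPurchase -> Seasonality <- CouponUse -> WebVisits <- StoreType
  P3: EmailOpen <- Conversion -> Seasonality <- CouponUse -> WebVisits <- StoreType
  P4: EmailOpen <- Conversion -> Seasonality <- PriorPurchase -> BrandLoyalty -> WebVisits <- StoreType
  P5: EmailOpen <- Conversion -> StoreType
The empty set is not sufficient: P5 (EmailOpen <- Conversion -> StoreType) has no collider blocking it and no conditioned non-collider, so it is open.
Try {Conversion}:
  P1: blocked at chain node Conversion ∈ conditioning set.
  P2: blocked at chain node Conversion ∈ conditioning set.
  P3: blocked at fork node Conversion ∈ conditioning set.
  P4: blocked at fork node Conversion ∈ conditioning set.
  P5: blocked at fork node Conversion ∈ conditioning set.
{Conversion} contains no descendant of EmailOpen and blocks every backdoor path.
No other singleton works — e.g. {CouponUse} leaves P5 open — so {Conversion} is the unique smallest valid adjustment set.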